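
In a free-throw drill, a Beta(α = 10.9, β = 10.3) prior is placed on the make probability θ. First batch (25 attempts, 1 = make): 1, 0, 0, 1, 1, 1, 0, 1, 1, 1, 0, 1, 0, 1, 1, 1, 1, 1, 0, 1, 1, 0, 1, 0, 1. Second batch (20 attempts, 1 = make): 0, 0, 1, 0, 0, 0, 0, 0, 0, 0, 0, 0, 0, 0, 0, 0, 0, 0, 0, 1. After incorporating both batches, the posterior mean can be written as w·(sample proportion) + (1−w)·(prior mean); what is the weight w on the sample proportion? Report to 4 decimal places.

0.6798

The Beta prior is conjugate to a Binomial/Bernoulli likelihood; the update adds successes to α and failures to β.
Total number of attempts: n = 25 + 20 = 45.
Posterior mean = (α₀+k)/(α₀+β₀+n) = [n/(α₀+β₀+n)]·(k/n) + [(α₀+β₀)/(α₀+β₀+n)]·α₀/(α₀+β₀), so only n and the prior enter the weight.
The weight on the data is w = n/(α₀+β₀+n) = 45/(10.9+10.3+45) = 45/66.2 = 0.6798.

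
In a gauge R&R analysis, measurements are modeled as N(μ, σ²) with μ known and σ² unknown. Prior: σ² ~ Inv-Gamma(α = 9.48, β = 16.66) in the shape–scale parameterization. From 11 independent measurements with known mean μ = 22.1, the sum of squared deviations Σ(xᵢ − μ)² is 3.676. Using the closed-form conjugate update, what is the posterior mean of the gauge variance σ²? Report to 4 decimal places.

1.3232

With known mean μ and an Inverse-Gamma(α, β) prior on σ², the Normal likelihood is conjugate: posterior is Inv-Gamma(α + n/2, β + Σ(xᵢ−μ)²/2).
Posterior: Inv-Gamma(9.48 + 11/2, 16.66 + 3.676/2) = Inv-Gamma(14.98, 18.4980).
E[σ²|data] = β/(α−1) = 18.4980/13.98 = 1.3232.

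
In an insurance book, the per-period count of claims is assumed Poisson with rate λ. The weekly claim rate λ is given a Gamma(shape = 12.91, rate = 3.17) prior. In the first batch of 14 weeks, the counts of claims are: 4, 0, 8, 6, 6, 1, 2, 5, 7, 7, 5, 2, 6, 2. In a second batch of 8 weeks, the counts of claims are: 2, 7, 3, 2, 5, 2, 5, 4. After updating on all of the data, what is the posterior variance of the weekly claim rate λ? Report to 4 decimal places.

With a Gamma(shape α, rate β) prior, the Poisson likelihood is conjugate: the posterior is Gamma(α + ΣXᵢ, β + n).
Batch 1: sum of counts S = 61 over n = 14 weeks.
After batch 1: Gamma(α+S, β+n) = Gamma(12.91+61, 3.17+14) = Gamma(73.91, 17.17).
Batch 2: sum of counts S = 30 over n = 8 weeks.
After batch 2: Gamma(α+S, β+n) = Gamma(73.91+30, 17.17+8) = Gamma(103.91, 25.17).
Var = α/β² = 103.91/25.17² = 0.1640.

0.1640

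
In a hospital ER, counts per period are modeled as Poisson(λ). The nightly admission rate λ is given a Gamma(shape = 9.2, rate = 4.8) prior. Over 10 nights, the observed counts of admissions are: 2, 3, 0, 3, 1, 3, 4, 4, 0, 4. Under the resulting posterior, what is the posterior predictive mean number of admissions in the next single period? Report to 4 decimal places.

2.2432

With a Gamma(shape α, rate β) prior, the Poisson likelihood is conjugate: the posterior is Gamma(α + ΣXᵢ, β + n).
Sum of counts S = 24 over n = 10 nights.
Posterior: Gamma(α+S, β+n) = Gamma(9.2+24, 4.8+10) = Gamma(33.2, 14.8).
The predictive distribution for one future period is NegBinom with mean α/β = 2.2432.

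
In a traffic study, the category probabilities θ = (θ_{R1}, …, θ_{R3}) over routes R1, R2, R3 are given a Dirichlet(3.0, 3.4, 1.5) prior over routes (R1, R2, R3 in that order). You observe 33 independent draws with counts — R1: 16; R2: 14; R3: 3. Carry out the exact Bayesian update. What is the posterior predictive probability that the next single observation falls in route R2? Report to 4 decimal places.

0.4254

The Dirichlet prior is conjugate to the Multinomial likelihood: each posterior αⱼ = prior αⱼ + observed count nⱼ.
Posterior concentration: (19.0, 17.4, 4.5), total = 40.9.
P(next = R2 | data) = α_{R2}/Σα = 0.4254.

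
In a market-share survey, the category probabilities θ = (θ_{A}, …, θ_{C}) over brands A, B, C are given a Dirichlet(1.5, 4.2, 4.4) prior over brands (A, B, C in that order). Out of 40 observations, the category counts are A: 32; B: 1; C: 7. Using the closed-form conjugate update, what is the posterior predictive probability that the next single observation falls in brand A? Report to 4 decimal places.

0.6687

The Dirichlet prior is conjugate to the Multinomial likelihood: each posterior αⱼ = prior αⱼ + observed count nⱼ.
Posterior concentration: (33.5, 5.2, 11.4), total = 50.1.
P(next = A | data) = α_{A}/Σα = 0.6687.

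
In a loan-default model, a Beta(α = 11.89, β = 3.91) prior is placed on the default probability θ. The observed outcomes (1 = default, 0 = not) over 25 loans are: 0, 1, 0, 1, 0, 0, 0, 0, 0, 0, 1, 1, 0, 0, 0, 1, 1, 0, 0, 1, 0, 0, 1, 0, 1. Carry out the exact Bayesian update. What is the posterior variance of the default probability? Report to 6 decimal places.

0.005977

The Beta prior is conjugate to a Binomial/Bernoulli likelihood; the update adds successes to α and failures to β.
Posterior: Beta(α+k, β+n−k) = Beta(11.89+9, 3.91+16) = Beta(20.89, 19.91).
Var = αβ/((α+β)²(α+β+1)) = 20.89·19.91/(40.80²·41.80) = 0.005977.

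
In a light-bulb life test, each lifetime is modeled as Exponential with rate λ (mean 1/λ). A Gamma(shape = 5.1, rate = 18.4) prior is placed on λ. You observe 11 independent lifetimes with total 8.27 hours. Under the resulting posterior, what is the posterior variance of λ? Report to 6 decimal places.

0.022635

With a Gamma(shape α, rate β) prior on the exponential rate λ, the posterior after n observations with total T = Σxᵢ is Gamma(α+n, β+T).
Posterior: Gamma(5.1+11, 18.4+8.27) = Gamma(16.1, 26.67).
Var = α/β² = 0.022635.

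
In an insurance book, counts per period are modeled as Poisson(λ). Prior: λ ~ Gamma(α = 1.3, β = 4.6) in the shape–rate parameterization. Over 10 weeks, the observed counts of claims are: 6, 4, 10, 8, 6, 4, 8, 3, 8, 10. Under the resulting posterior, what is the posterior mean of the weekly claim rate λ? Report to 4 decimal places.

4.6781

With a Gamma(shape α, rate β) prior, the Poisson likelihood is conjugate: the posterior is Gamma(α + ΣXᵢ, β + n).
Sum of counts S = 67 over n = 10 weeks.
Posterior: Gamma(α+S, β+n) = Gamma(1.3+67, 4.6+10) = Gamma(68.3, 14.6).
Posterior mean = α/β = 68.3/14.6 = 4.6781.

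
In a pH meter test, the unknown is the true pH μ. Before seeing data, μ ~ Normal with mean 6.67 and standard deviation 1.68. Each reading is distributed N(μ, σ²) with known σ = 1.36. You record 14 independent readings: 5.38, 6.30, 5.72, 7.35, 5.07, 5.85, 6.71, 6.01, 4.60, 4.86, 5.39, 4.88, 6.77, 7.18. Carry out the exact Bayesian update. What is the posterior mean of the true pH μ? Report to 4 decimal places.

For Normal data with known variance σ², a Normal(μ₀, σ₀²) prior on μ is conjugate. Posterior precision = 1/σ₀² + n/σ²; posterior mean is the precision-weighted average of μ₀ and x̄.
Σxᵢ = 5.38 + 6.30 + 5.72 + 7.35 + 5.07 + 5.85 + 6.71 + 6.01 + 4.60 + 4.86 + 5.39 + 4.88 + 6.77 + 7.18 = 82.07, so n·x̄ = 82.07.
σ₀² = 1.68² = 2.8224, σ² = 1.36² = 1.8496; σ² + n·σ₀² = 1.8496 + 14·2.8224 = 41.3632.
Posterior mean = (μ₀/σ₀² + n·x̄/σ²)/(1/σ₀² + n/σ²) = (σ²·μ₀ + σ₀²·n·x̄)/(σ² + n·σ₀²) = (1.8496·6.67 + 2.8224·82.07)/41.3632 = 243.9712/41.3632 = 5.8983.

5.8983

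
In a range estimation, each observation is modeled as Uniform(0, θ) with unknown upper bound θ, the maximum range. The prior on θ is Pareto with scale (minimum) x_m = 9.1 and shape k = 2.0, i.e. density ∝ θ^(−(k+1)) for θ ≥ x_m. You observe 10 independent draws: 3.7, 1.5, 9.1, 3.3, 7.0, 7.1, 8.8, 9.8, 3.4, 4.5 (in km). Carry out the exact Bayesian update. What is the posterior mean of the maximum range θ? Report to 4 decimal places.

10.6909

A Pareto(scale x_m, shape k) prior on the upper bound θ of Uniform(0, θ) is conjugate: posterior is Pareto(max(x_m, max xᵢ), k + n).
Sample maximum = 9.8; prior scale x_m = 9.1 → posterior scale = max = 9.8.
Posterior shape = 2.0 + 10 = 12.0.
E[θ|data] = k·x_m/(k−1) = 12.0·9.8/11.0 = 10.6909.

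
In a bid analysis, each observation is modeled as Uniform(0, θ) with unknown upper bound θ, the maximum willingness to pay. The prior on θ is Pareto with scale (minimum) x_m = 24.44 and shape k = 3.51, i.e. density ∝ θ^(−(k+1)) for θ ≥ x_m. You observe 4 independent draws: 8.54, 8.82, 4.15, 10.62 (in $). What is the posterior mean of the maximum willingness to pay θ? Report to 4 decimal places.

A Pareto(scale x_m, shape k) prior on the upper bound θ of Uniform(0, θ) is conjugate: posterior is Pareto(max(x_m, max xᵢ), k + n).
Sample maximum = 10.62; prior scale x_m = 24.44 → posterior scale = max = 24.44.
Posterior shape = 3.51 + 4 = 7.51.
E[θ|data] = k·x_m/(k−1) = 7.51·24.44/6.51 = 28.1942.

28.1942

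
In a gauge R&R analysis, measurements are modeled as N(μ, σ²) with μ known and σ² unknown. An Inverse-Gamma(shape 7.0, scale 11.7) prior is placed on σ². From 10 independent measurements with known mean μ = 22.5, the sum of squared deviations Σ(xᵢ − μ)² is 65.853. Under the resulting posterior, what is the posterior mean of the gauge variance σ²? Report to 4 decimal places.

4.0570

With known mean μ and an Inverse-Gamma(α, β) prior on σ², the Normal likelihood is conjugate: posterior is Inv-Gamma(α + n/2, β + Σ(xᵢ−μ)²/2).
Posterior: Inv-Gamma(7.0 + 10/2, 11.7 + 65.853/2) = Inv-Gamma(12.00, 44.6265).
E[σ²|data] = β/(α−1) = 44.6265/11.00 = 4.0570.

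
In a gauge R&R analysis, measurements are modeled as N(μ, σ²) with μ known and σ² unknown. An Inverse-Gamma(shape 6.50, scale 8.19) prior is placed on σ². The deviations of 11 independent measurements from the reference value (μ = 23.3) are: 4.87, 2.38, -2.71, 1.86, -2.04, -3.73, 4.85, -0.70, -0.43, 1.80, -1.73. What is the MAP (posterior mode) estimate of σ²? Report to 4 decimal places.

With known mean μ and an Inverse-Gamma(α, β) prior on σ², the Normal likelihood is conjugate: posterior is Inv-Gamma(α + n/2, β + Σ(xᵢ−μ)²/2).
Σ(xᵢ−μ)² = (4.87)² + (2.38)² + (-2.71)² + (1.86)² + (-2.04)² + (-3.73)² + (4.85)² + (-0.70)² + (-0.43)² + (1.80)² + (-1.73)² = 88.6898.
Posterior: Inv-Gamma(6.50 + 11/2, 8.19 + 88.6898/2) = Inv-Gamma(12.00, 52.53490).
Mode = β/(α+1) = 52.53490/13.00 = 4.0411.

4.0411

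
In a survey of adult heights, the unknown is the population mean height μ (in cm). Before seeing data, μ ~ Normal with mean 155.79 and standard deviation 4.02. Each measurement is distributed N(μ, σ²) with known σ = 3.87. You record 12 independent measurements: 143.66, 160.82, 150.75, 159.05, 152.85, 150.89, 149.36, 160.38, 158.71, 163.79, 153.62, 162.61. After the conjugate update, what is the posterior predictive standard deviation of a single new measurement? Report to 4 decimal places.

4.0169

For Normal data with known variance σ², a Normal(μ₀, σ₀²) prior on μ is conjugate. Posterior precision = 1/σ₀² + n/σ²; posterior mean is the precision-weighted average of μ₀ and x̄.
σ₀² = 4.02² = 16.1604, σ² = 3.87² = 14.9769; σ² + n·σ₀² = 14.9769 + 12·16.1604 = 208.9017.
Posterior precision = 1/σ₀² + n/σ² = 1/16.1604 + 12/14.9769 = (σ² + n·σ₀²)/(σ₀²σ²) = 208.9017/(16.1604·14.9769); posterior variance σₙ² = σ₀²σ²/(σ² + n·σ₀²) = 16.1604·14.9769/208.9017 = 1.158596.
Predictive variance for one new observation = σₙ² + σ² = 16.1604·14.9769/208.9017 + 14.9769 = σ²·(σ₀² + 208.9017)/208.9017 = 14.9769·225.0621/208.9017 = 16.135496; SD = √(14.9769·225.0621/208.9017) = 4.0169.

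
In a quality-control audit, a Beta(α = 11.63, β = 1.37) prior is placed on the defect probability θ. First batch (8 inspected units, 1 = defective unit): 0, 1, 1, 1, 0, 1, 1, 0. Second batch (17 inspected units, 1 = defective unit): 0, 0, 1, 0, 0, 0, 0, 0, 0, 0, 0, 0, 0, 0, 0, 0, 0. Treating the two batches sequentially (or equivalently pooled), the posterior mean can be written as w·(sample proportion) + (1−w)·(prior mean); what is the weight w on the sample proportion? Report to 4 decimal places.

0.6579

The Beta prior is conjugate to a Binomial/Bernoulli likelihood; the update adds successes to α and failures to β.
Total number of inspected units: n = 8 + 17 = 25.
Posterior mean = (α₀+k)/(α₀+β₀+n) = [n/(α₀+β₀+n)]·(k/n) + [(α₀+β₀)/(α₀+β₀+n)]·α₀/(α₀+β₀), so only n and the prior enter the weight.
The weight on the data is w = n/(α₀+β₀+n) = 25/(11.63+1.37+25) = 25/38.00 = 0.6579.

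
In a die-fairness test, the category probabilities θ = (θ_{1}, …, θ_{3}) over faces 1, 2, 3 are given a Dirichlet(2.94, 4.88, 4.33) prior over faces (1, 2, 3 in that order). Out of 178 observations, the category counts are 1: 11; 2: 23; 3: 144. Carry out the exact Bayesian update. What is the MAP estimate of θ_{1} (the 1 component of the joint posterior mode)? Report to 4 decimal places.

0.0691

The Dirichlet prior is conjugate to the Multinomial likelihood: each posterior αⱼ = prior αⱼ + observed count nⱼ.
Posterior concentration: (13.94, 27.88, 148.33), total = 190.15.
Joint mode component: (α_{1}−1)/(Σα−K) = 12.94/187.15 = 0.0691.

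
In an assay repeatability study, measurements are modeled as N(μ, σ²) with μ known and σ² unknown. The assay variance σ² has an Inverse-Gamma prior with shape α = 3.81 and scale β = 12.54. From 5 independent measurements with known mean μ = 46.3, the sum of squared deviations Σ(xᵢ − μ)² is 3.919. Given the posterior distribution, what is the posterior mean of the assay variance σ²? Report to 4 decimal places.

With known mean μ and an Inverse-Gamma(α, β) prior on σ², the Normal likelihood is conjugate: posterior is Inv-Gamma(α + n/2, β + Σ(xᵢ−μ)²/2).
Posterior: Inv-Gamma(3.81 + 5/2, 12.54 + 3.919/2) = Inv-Gamma(6.31, 14.4995).
E[σ²|data] = β/(α−1) = 14.4995/5.31 = 2.7306.

2.7306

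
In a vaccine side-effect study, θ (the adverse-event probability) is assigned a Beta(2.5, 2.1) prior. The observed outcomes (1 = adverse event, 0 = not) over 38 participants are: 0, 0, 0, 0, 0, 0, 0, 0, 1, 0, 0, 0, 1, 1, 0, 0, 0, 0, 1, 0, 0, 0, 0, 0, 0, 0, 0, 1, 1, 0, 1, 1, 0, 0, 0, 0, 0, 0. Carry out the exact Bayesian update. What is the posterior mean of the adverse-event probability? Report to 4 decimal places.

0.2465

The Beta prior is conjugate to a Binomial/Bernoulli likelihood; the update adds successes to α and failures to β.
Posterior: Beta(α+k, β+n−k) = Beta(2.5+8, 2.1+30) = Beta(10.5, 32.1).
Posterior mean = α/(α+β) = 10.5/42.6 = 0.2465.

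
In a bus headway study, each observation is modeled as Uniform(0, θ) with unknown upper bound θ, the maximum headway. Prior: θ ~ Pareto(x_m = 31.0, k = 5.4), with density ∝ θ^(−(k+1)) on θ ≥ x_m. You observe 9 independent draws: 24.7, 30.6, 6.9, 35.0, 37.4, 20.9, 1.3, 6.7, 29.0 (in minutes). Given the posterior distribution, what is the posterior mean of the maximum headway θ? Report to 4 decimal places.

40.1910

A Pareto(scale x_m, shape k) prior on the upper bound θ of Uniform(0, θ) is conjugate: posterior is Pareto(max(x_m, max xᵢ), k + n).
Sample maximum = 37.4; prior scale x_m = 31.0 → posterior scale = max = 37.4.
Posterior shape = 5.4 + 9 = 14.4.
E[θ|data] = k·x_m/(k−1) = 14.4·37.4/13.4 = 40.1910.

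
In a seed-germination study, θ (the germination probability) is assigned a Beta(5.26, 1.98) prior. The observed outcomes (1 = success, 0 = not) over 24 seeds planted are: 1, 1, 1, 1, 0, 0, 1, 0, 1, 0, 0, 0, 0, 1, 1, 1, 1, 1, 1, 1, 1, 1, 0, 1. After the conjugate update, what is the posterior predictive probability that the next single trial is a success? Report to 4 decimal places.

0.6805

The Beta prior is conjugate to a Binomial/Bernoulli likelihood; the update adds successes to α and failures to β.
Posterior: Beta(α+k, β+n−k) = Beta(5.26+16, 1.98+8) = Beta(21.26, 9.98).
For a single future Bernoulli trial, P(success | data) = α/(α+β) = 0.6805.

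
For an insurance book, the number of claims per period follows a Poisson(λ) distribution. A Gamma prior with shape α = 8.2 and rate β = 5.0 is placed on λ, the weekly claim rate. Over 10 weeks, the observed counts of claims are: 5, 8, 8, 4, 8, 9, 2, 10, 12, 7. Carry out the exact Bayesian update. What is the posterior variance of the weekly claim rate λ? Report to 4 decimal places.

With a Gamma(shape α, rate β) prior, the Poisson likelihood is conjugate: the posterior is Gamma(α + ΣXᵢ, β + n).
Sum of counts S = 73 over n = 10 weeks.
Posterior: Gamma(α+S, β+n) = Gamma(8.2+73, 5.0+10) = Gamma(81.2, 15.0).
Var = α/β² = 81.2/15.0² = 0.3609.

0.3609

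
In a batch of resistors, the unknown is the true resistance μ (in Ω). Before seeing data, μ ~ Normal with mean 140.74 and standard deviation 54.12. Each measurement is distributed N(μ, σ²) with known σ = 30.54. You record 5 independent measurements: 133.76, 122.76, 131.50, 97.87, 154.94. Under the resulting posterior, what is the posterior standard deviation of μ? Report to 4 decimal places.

13.2427

For Normal data with known variance σ², a Normal(μ₀, σ₀²) prior on μ is conjugate. Posterior precision = 1/σ₀² + n/σ²; posterior mean is the precision-weighted average of μ₀ and x̄.
σ₀² = 54.12² = 2928.9744, σ² = 30.54² = 932.6916; σ² + n·σ₀² = 932.6916 + 5·2928.9744 = 15577.5636.
Posterior precision = 1/σ₀² + n/σ² = 1/2928.9744 + 5/932.6916 = (σ² + n·σ₀²)/(σ₀²σ²) = 15577.5636/(2928.9744·932.6916); posterior variance σₙ² = σ₀²σ²/(σ² + n·σ₀²) = 2928.9744·932.6916/15577.5636 = 175.369518.
Posterior SD = √σₙ² = √(2928.9744·932.6916/15577.5636) = 13.2427.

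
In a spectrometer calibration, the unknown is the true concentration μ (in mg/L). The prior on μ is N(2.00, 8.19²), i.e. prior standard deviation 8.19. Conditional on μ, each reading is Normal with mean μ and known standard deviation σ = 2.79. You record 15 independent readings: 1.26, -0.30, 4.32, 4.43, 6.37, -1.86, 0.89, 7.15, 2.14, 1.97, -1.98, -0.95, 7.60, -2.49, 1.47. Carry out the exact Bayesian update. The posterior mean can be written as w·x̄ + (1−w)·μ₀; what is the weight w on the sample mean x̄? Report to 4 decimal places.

0.9923

For Normal data with known variance σ², a Normal(μ₀, σ₀²) prior on μ is conjugate. Posterior precision = 1/σ₀² + n/σ²; posterior mean is the precision-weighted average of μ₀ and x̄.
σ₀² = 8.19² = 67.0761, σ² = 2.79² = 7.7841. Prior precision 1/σ₀² = 1/67.0761; data precision n/σ² = 15/7.7841.
w = (n/σ²)/(1/σ₀² + n/σ²) = n·σ₀²/(σ² + n·σ₀²) = 15·67.0761/(7.7841 + 15·67.0761) = 1006.1415/1013.9256 = 0.9923.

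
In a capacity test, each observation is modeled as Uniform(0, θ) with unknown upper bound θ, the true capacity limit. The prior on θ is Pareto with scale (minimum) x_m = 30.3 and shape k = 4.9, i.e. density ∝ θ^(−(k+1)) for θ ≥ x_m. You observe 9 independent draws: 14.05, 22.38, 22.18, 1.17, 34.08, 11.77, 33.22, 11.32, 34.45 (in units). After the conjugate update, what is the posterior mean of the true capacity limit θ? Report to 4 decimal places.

A Pareto(scale x_m, shape k) prior on the upper bound θ of Uniform(0, θ) is conjugate: posterior is Pareto(max(x_m, max xᵢ), k + n).
Sample maximum = 34.45; prior scale x_m = 30.3 → posterior scale = max = 34.45.
Posterior shape = 4.9 + 9 = 13.9.
E[θ|data] = k·x_m/(k−1) = 13.9·34.45/12.9 = 37.1205.

37.1205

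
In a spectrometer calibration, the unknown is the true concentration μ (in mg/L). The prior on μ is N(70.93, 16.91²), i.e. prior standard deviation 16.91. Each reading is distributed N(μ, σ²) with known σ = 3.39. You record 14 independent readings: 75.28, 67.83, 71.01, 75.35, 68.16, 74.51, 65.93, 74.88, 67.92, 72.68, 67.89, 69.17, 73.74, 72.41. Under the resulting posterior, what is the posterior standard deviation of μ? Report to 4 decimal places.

For Normal data with known variance σ², a Normal(μ₀, σ₀²) prior on μ is conjugate. Posterior precision = 1/σ₀² + n/σ²; posterior mean is the precision-weighted average of μ₀ and x̄.
σ₀² = 16.91² = 285.9481, σ² = 3.39² = 11.4921; σ² + n·σ₀² = 11.4921 + 14·285.9481 = 4014.7655.
Posterior precision = 1/σ₀² + n/σ² = 1/285.9481 + 14/11.4921 = (σ² + n·σ₀²)/(σ₀²σ²) = 4014.7655/(285.9481·11.4921); posterior variance σₙ² = σ₀²σ²/(σ² + n·σ₀²) = 285.9481·11.4921/4014.7655 = 0.818515.
Posterior SD = √σₙ² = √(285.9481·11.4921/4014.7655) = 0.9047.

0.9047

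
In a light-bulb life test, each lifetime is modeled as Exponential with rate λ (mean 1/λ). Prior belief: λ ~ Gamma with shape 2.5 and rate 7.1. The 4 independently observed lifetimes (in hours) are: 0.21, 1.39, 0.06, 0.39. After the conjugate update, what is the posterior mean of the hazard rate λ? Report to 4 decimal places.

0.7104

With a Gamma(shape α, rate β) prior on the exponential rate λ, the posterior after n observations with total T = Σxᵢ is Gamma(α+n, β+T).
Sum of observations T = 2.05 hours; n = 4.
Posterior: Gamma(2.5+4, 7.1+2.05) = Gamma(6.5, 9.15).
Posterior mean of λ = α/β = 6.5/9.15 = 0.7104.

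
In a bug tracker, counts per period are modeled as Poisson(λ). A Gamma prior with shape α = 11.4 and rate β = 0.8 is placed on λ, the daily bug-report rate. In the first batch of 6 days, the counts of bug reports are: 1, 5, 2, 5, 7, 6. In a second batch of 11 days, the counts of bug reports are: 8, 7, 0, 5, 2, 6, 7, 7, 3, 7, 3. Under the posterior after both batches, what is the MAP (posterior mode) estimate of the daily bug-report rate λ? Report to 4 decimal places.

5.1348

With a Gamma(shape α, rate β) prior, the Poisson likelihood is conjugate: the posterior is Gamma(α + ΣXᵢ, β + n).
Batch 1: sum of counts S = 26 over n = 6 days.
After batch 1: Gamma(α+S, β+n) = Gamma(11.4+26, 0.8+6) = Gamma(37.4, 6.8).
Batch 2: sum of counts S = 55 over n = 11 days.
After batch 2: Gamma(α+S, β+n) = Gamma(37.4+55, 6.8+11) = Gamma(92.4, 17.8).
Mode of Gamma(α,β) for α≥1 is (α−1)/β = 91.4/17.8 = 5.1348.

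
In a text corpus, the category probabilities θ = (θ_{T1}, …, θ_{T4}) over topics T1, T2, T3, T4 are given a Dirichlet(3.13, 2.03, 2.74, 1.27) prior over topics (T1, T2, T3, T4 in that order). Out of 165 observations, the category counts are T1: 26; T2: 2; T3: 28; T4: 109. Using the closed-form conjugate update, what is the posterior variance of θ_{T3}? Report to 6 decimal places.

The Dirichlet prior is conjugate to the Multinomial likelihood: each posterior αⱼ = prior αⱼ + observed count nⱼ.
Posterior concentration: (29.13, 4.03, 30.74, 110.27), total = 174.17.
Var[θ_j] = α_j(Σα−α_j)/((Σα)²(Σα+1)) = 30.74·143.43/(174.17²·175.17) = 0.000830.

0.000830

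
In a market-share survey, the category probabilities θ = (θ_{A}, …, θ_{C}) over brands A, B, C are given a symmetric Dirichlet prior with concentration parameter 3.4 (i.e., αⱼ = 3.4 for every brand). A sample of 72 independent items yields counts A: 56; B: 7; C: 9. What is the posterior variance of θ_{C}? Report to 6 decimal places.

The Dirichlet prior is conjugate to the Multinomial likelihood: each posterior αⱼ = prior αⱼ + observed count nⱼ.
Posterior concentration: (59.4, 10.4, 12.4), total = 82.2.
Var[θ_j] = α_j(Σα−α_j)/((Σα)²(Σα+1)) = 12.4·69.8/(82.2²·83.2) = 0.001540.

0.001540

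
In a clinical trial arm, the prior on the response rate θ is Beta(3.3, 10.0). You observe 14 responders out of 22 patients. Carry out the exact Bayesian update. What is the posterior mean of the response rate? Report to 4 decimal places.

The Beta prior is conjugate to a Binomial/Bernoulli likelihood; the update adds successes to α and failures to β.
Posterior: Beta(α+k, β+n−k) = Beta(3.3+14, 10.0+8) = Beta(17.3, 18.0).
Posterior mean = α/(α+β) = 17.3/35.3 = 0.4901.

0.4901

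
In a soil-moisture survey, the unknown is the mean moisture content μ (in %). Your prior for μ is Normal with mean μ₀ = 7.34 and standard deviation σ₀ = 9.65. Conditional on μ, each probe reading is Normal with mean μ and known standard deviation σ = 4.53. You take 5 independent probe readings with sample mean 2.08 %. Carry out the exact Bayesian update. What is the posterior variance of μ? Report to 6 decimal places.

For Normal data with known variance σ², a Normal(μ₀, σ₀²) prior on μ is conjugate. Posterior precision = 1/σ₀² + n/σ²; posterior mean is the precision-weighted average of μ₀ and x̄.
σ₀² = 9.65² = 93.1225, σ² = 4.53² = 20.5209; σ² + n·σ₀² = 20.5209 + 5·93.1225 = 486.1334.
Posterior precision = 1/σ₀² + n/σ² = 1/93.1225 + 5/20.5209 = (σ² + n·σ₀²)/(σ₀²σ²) = 486.1334/(93.1225·20.5209); posterior variance σₙ² = σ₀²σ²/(σ² + n·σ₀²) = 93.1225·20.5209/486.1334 = 3.930932.

3.930932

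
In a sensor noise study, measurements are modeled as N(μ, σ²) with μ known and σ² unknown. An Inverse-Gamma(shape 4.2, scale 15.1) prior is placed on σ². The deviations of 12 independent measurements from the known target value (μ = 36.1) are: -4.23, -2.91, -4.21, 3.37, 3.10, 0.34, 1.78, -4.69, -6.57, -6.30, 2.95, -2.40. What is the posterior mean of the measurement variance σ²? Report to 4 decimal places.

11.8396

With known mean μ and an Inverse-Gamma(α, β) prior on σ², the Normal likelihood is conjugate: posterior is Inv-Gamma(α + n/2, β + Σ(xᵢ−μ)²/2).
Σ(xᵢ−μ)² = (-4.23)² + (-2.91)² + (-4.21)² + (3.37)² + (3.10)² + (0.34)² + (1.78)² + (-4.69)² + (-6.57)² + (-6.30)² + (2.95)² + (-2.40)² = 187.6495.
Posterior: Inv-Gamma(4.2 + 12/2, 15.1 + 187.6495/2) = Inv-Gamma(10.20, 108.92475).
E[σ²|data] = β/(α−1) = 108.92475/9.20 = 11.8396.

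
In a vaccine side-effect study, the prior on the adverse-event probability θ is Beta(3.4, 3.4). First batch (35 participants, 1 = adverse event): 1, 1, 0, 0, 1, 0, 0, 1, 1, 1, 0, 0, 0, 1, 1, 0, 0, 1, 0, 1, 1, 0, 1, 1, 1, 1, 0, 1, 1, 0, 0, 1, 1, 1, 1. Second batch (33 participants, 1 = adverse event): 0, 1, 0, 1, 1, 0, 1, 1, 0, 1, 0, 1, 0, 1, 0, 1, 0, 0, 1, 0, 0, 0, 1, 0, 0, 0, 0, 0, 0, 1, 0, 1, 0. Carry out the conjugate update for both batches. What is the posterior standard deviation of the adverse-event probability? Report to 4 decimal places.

The Beta prior is conjugate to a Binomial/Bernoulli likelihood; the update adds successes to α and failures to β.
After batch 1: Beta(3.4+21, 3.4+14) = Beta(24.4, 17.4).
After batch 2: Beta(24.4+13, 17.4+20) = Beta(37.4, 37.4).
Var = αβ/((α+β)²(α+β+1)) = 37.4·37.4/(74.8²·75.8) = 0.00329815; SD = √0.00329815 = 0.0574.

0.0574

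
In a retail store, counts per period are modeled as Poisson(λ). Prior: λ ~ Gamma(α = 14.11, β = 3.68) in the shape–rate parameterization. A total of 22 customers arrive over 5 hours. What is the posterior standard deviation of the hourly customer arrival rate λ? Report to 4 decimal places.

0.6923

With a Gamma(shape α, rate β) prior, the Poisson likelihood is conjugate: the posterior is Gamma(α + ΣXᵢ, β + n).
Posterior: Gamma(α+S, β+n) = Gamma(14.11+22, 3.68+5) = Gamma(36.11, 8.68).
SD = √α/β = √36.11/8.68 = 0.6923.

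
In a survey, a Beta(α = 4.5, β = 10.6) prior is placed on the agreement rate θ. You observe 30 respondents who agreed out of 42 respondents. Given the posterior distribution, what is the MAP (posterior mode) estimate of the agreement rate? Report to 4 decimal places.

0.6080

The Beta prior is conjugate to a Binomial/Bernoulli likelihood; the update adds successes to α and failures to β.
Posterior: Beta(α+k, β+n−k) = Beta(4.5+30, 10.6+12) = Beta(34.5, 22.6).
Mode of Beta(a,b) for a,b>1 is (a−1)/(a+b−2) = 33.5/55.1 = 0.6080.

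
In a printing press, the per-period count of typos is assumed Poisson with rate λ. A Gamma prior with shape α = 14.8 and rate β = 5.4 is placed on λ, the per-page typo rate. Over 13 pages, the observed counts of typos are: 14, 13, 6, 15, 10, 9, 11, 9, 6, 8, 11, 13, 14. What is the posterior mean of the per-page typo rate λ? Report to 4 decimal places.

With a Gamma(shape α, rate β) prior, the Poisson likelihood is conjugate: the posterior is Gamma(α + ΣXᵢ, β + n).
Sum of counts S = 139 over n = 13 pages.
Posterior: Gamma(α+S, β+n) = Gamma(14.8+139, 5.4+13) = Gamma(153.8, 18.4).
Posterior mean = α/β = 153.8/18.4 = 8.3587.

8.3587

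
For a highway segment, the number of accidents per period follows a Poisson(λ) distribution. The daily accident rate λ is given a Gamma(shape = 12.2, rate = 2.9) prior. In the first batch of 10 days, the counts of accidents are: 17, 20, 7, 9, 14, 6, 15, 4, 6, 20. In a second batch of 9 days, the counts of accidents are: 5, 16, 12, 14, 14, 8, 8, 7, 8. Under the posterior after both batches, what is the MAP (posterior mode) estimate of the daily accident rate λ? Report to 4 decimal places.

With a Gamma(shape α, rate β) prior, the Poisson likelihood is conjugate: the posterior is Gamma(α + ΣXᵢ, β + n).
Batch 1: sum of counts S = 118 over n = 10 days.
After batch 1: Gamma(α+S, β+n) = Gamma(12.2+118, 2.9+10) = Gamma(130.2, 12.9).
Batch 2: sum of counts S = 92 over n = 9 days.
After batch 2: Gamma(α+S, β+n) = Gamma(130.2+92, 12.9+9) = Gamma(222.2, 21.9).
Mode of Gamma(α,β) for α≥1 is (α−1)/β = 221.2/21.9 = 10.1005.

10.1005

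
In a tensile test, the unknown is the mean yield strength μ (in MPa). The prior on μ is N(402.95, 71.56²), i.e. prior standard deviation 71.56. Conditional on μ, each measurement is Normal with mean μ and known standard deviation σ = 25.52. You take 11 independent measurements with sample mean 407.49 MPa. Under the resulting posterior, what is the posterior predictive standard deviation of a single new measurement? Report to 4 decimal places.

For Normal data with known variance σ², a Normal(μ₀, σ₀²) prior on μ is conjugate. Posterior precision = 1/σ₀² + n/σ²; posterior mean is the precision-weighted average of μ₀ and x̄.
σ₀² = 71.56² = 5120.8336, σ² = 25.52² = 651.2704; σ² + n·σ₀² = 651.2704 + 11·5120.8336 = 56980.44.
Posterior precision = 1/σ₀² + n/σ² = 1/5120.8336 + 11/651.2704 = (σ² + n·σ₀²)/(σ₀²σ²) = 56980.44/(5120.8336·651.2704); posterior variance σₙ² = σ₀²σ²/(σ² + n·σ₀²) = 5120.8336·651.2704/56980.44 = 58.529688.
Predictive variance for one new observation = σₙ² + σ² = 5120.8336·651.2704/56980.44 + 651.2704 = σ²·(σ₀² + 56980.44)/56980.44 = 651.2704·62101.2736/56980.44 = 709.800088; SD = √(651.2704·62101.2736/56980.44) = 26.6421.

26.6421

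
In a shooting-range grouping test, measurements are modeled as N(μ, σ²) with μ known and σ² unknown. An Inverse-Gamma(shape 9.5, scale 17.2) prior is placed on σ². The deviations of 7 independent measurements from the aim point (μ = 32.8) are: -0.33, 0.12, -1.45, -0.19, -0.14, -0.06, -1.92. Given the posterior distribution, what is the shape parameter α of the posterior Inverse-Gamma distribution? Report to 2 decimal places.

With known mean μ and an Inverse-Gamma(α, β) prior on σ², the Normal likelihood is conjugate: posterior is Inv-Gamma(α + n/2, β + Σ(xᵢ−μ)²/2).
Σ(xᵢ−μ)² = (-0.33)² + (0.12)² + (-1.45)² + (-0.19)² + (-0.14)² + (-0.06)² + (-1.92)² = 5.9715.
Posterior: Inv-Gamma(9.5 + 7/2, 17.2 + 5.9715/2) = Inv-Gamma(13.00, 20.18575).
Posterior α = 13.00.

13.00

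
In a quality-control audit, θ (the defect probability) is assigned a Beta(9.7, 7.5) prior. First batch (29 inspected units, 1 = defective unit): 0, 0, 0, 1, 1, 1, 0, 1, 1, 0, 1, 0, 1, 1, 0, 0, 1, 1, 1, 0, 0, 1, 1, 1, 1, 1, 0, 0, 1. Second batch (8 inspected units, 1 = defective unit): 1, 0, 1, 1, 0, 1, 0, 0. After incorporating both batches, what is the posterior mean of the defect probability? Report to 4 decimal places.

The Beta prior is conjugate to a Binomial/Bernoulli likelihood; the update adds successes to α and failures to β.
After batch 1: Beta(9.7+17, 7.5+12) = Beta(26.7, 19.5).
After batch 2: Beta(26.7+4, 19.5+4) = Beta(30.7, 23.5).
Posterior mean = α/(α+β) = 30.7/54.2 = 0.5664.

0.5664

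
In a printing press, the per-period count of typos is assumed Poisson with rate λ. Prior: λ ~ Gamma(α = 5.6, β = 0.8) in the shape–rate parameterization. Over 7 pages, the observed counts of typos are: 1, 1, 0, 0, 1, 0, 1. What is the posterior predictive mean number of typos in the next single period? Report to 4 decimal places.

1.2308

With a Gamma(shape α, rate β) prior, the Poisson likelihood is conjugate: the posterior is Gamma(α + ΣXᵢ, β + n).
Sum of counts S = 4 over n = 7 pages.
Posterior: Gamma(α+S, β+n) = Gamma(5.6+4, 0.8+7) = Gamma(9.6, 7.8).
The predictive distribution for one future period is NegBinom with mean α/β = 1.2308.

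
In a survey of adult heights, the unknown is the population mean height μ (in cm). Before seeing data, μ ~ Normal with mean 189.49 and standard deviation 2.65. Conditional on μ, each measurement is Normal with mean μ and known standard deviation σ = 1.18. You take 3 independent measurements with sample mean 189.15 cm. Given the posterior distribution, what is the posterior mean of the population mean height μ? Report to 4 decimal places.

189.1711

For Normal data with known variance σ², a Normal(μ₀, σ₀²) prior on μ is conjugate. Posterior precision = 1/σ₀² + n/σ²; posterior mean is the precision-weighted average of μ₀ and x̄.
n·x̄ = 3·189.15 = 567.45.
σ₀² = 2.65² = 7.0225, σ² = 1.18² = 1.3924; σ² + n·σ₀² = 1.3924 + 3·7.0225 = 22.4599.
Posterior mean = (μ₀/σ₀² + n·x̄/σ²)/(1/σ₀² + n/σ²) = (σ²·μ₀ + σ₀²·n·x̄)/(σ² + n·σ₀²) = (1.3924·189.49 + 7.0225·567.45)/22.4599 = 4248.763501/22.4599 = 189.1711.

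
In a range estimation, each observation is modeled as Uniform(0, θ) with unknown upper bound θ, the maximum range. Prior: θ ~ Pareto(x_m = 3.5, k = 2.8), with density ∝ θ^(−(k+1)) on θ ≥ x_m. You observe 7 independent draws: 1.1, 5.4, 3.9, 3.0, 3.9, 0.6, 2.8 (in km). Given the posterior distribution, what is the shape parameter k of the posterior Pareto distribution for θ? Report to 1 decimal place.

9.8

A Pareto(scale x_m, shape k) prior on the upper bound θ of Uniform(0, θ) is conjugate: posterior is Pareto(max(x_m, max xᵢ), k + n).
Sample maximum = 5.4; prior scale x_m = 3.5 → posterior scale = max = 5.4.
Posterior shape = 2.8 + 7 = 9.8.
Posterior shape k = 9.8.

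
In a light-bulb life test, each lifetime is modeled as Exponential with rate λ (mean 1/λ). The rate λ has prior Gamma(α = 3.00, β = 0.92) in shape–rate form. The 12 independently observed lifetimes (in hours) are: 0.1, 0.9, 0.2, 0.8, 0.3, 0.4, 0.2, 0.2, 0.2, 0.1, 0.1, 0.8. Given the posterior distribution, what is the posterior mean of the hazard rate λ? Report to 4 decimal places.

With a Gamma(shape α, rate β) prior on the exponential rate λ, the posterior after n observations with total T = Σxᵢ is Gamma(α+n, β+T).
Sum of observations T = 4.3 hours; n = 12.
Posterior: Gamma(3.00+12, 0.92+4.3) = Gamma(15.00, 5.22).
Posterior mean of λ = α/β = 15.00/5.22 = 2.8736.

2.8736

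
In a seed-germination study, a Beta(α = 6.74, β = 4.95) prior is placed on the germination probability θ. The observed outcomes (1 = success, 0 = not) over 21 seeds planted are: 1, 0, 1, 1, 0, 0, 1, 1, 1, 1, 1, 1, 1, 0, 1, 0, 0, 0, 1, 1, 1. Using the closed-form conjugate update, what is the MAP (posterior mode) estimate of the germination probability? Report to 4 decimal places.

0.6432

The Beta prior is conjugate to a Binomial/Bernoulli likelihood; the update adds successes to α and failures to β.
Posterior: Beta(α+k, β+n−k) = Beta(6.74+14, 4.95+7) = Beta(20.74, 11.95).
Mode of Beta(a,b) for a,b>1 is (a−1)/(a+b−2) = 19.74/30.69 = 0.6432.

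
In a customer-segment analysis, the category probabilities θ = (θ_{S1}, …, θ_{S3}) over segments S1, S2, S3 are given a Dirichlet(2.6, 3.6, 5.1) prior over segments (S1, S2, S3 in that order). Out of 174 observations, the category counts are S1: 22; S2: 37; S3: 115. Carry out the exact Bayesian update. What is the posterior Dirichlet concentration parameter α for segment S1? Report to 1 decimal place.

24.6

The Dirichlet prior is conjugate to the Multinomial likelihood: each posterior αⱼ = prior αⱼ + observed count nⱼ.
Posterior concentration: (24.6, 40.6, 120.1), total = 185.3.
α_{S1} = 2.6 + 22 = 24.6.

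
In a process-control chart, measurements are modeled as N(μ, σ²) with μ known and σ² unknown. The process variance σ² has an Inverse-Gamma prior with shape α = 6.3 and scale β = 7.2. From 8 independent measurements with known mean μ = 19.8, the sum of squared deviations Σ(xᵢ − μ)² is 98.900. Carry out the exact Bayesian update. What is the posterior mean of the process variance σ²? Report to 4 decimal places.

6.0914

With known mean μ and an Inverse-Gamma(α, β) prior on σ², the Normal likelihood is conjugate: posterior is Inv-Gamma(α + n/2, β + Σ(xᵢ−μ)²/2).
Posterior: Inv-Gamma(6.3 + 8/2, 7.2 + 98.900/2) = Inv-Gamma(10.30, 56.6500).
E[σ²|data] = β/(α−1) = 56.6500/9.30 = 6.0914.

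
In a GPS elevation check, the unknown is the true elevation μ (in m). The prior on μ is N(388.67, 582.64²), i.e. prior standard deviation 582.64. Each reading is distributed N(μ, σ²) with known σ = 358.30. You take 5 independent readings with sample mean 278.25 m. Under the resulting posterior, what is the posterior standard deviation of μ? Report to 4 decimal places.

154.5003

For Normal data with known variance σ², a Normal(μ₀, σ₀²) prior on μ is conjugate. Posterior precision = 1/σ₀² + n/σ²; posterior mean is the precision-weighted average of μ₀ and x̄.
σ₀² = 582.64² = 339469.3696, σ² = 358.30² = 128378.89; σ² + n·σ₀² = 128378.89 + 5·339469.3696 = 1825725.738.
Posterior precision = 1/σ₀² + n/σ² = 1/339469.3696 + 5/128378.89 = (σ² + n·σ₀²)/(σ₀²σ²) = 1825725.738/(339469.3696·128378.89); posterior variance σₙ² = σ₀²σ²/(σ² + n·σ₀²) = 339469.3696·128378.89/1825725.738 = 23870.343695.
Posterior SD = √σₙ² = √(339469.3696·128378.89/1825725.738) = 154.5003.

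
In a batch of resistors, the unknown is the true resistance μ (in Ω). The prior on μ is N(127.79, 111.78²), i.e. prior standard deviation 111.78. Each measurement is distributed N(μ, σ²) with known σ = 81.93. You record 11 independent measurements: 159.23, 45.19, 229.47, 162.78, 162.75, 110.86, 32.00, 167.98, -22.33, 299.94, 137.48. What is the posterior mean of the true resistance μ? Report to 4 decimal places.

134.6946

For Normal data with known variance σ², a Normal(μ₀, σ₀²) prior on μ is conjugate. Posterior precision = 1/σ₀² + n/σ²; posterior mean is the precision-weighted average of μ₀ and x̄.
Σxᵢ = 159.23 + 45.19 + 229.47 + 162.78 + 162.75 + 110.86 + 32.00 + 167.98 + (-22.33) + 299.94 + 137.48 = 1485.35, so n·x̄ = 1485.35.
σ₀² = 111.78² = 12494.7684, σ² = 81.93² = 6712.5249; σ² + n·σ₀² = 6712.5249 + 11·12494.7684 = 144154.9773.
Posterior mean = (μ₀/σ₀² + n·x̄/σ²)/(1/σ₀² + n/σ²) = (σ²·μ₀ + σ₀²·n·x̄)/(σ² + n·σ₀²) = (6712.5249·127.79 + 12494.7684·1485.35)/144154.9773 = 19416897.799911/144154.9773 = 134.6946.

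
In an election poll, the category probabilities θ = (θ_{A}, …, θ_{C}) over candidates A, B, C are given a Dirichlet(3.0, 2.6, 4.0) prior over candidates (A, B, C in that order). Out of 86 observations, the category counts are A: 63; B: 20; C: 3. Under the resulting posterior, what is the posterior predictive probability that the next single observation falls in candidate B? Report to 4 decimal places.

0.2364

The Dirichlet prior is conjugate to the Multinomial likelihood: each posterior αⱼ = prior αⱼ + observed count nⱼ.
Posterior concentration: (66.0, 22.6, 7.0), total = 95.6.
P(next = B | data) = α_{B}/Σα = 0.2364.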